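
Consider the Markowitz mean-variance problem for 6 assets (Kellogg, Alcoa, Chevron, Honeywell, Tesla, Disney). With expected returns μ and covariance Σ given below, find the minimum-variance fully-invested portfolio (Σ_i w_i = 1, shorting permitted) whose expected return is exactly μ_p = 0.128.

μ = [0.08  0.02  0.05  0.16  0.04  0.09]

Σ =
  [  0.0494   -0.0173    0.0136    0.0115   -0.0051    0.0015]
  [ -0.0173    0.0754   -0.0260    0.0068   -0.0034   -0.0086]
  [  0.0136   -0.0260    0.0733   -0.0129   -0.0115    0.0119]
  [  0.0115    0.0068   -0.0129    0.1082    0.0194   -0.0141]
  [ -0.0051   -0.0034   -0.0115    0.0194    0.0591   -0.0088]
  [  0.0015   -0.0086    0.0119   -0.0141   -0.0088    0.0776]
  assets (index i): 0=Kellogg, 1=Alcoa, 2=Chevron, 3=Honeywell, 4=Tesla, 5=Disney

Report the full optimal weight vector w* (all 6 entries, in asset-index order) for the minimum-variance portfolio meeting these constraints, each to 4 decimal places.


g=Σ⁻¹μ = [1.4170  0.9734  0.9020  1.4236  0.7791  1.4490]
h=Σ⁻¹𝟙 = [25.6057  29.1255  21.4913  4.7194  25.8374  16.1113]
a=μᵀg=0.567285  b=𝟙ᵀg=6.944151  c=𝟙ᵀh=122.890584  D=ac−b²=21.492694
λ₁=(c·0.128−b)/D = (122.890584·0.128−6.944151)/21.492694 = 0.408783
λ₂=(a−b·0.128)/D = (0.567285−6.944151·0.128)/21.492694 = -0.014962
w* = 0.408783·g + -0.014962·h:
  w_0 = 0.408783·1.4170 + -0.014962·25.6057 = 0.1961  (Kellogg)
  w_1 = 0.408783·0.9734 + -0.014962·29.1255 = -0.0378  (Alcoa)
  w_2 = 0.408783·0.9020 + -0.014962·21.4913 = 0.0472  (Chevron)
  w_3 = 0.408783·1.4236 + -0.014962·4.7194 = 0.5114  (Honeywell)
  w_4 = 0.408783·0.7791 + -0.014962·25.8374 = -0.0681  (Tesla)
  w_5 = 0.408783·1.4490 + -0.014962·16.1113 = 0.3513  (Disney)
Σw_i=1.0000  μᵀw=0.1280
σ²=wᵀΣw=λ₁·μ_p+λ₂ = 0.408783·0.128 + -0.014962 = 0.037363 ≈ 0.0374

0.1961  -0.0378  0.0472  0.5114  -0.0681  0.3513


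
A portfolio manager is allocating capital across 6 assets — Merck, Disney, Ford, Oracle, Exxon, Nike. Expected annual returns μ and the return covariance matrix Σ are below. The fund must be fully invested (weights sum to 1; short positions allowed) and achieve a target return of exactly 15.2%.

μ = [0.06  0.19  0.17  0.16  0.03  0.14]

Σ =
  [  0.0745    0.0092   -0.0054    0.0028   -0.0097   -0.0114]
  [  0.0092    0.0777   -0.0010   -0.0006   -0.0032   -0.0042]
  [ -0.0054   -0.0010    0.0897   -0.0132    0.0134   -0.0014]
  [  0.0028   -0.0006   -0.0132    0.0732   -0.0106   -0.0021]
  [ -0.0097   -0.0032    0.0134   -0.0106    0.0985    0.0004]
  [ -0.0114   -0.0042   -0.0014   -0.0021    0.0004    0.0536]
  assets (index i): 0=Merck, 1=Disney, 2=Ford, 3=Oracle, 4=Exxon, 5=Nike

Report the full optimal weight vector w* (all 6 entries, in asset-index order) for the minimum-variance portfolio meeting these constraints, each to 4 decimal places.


p=Σ⁻¹μ = [1.1097  2.5583  2.3774  2.7514  0.4566  3.2149]
q=Σ⁻¹𝟙 = [17.4555  12.9390  13.5391  18.0193  12.2900  24.3510]
a=μᵀp=1.860829  b=𝟙ᵀp=12.468335  c=𝟙ᵀq=98.593989  D=ac−b²=28.007196
λ₁=(c·0.152−b)/D = (98.593989·0.152−12.468335)/28.007196 = 0.089904
λ₂=(a−b·0.152)/D = (1.860829−12.468335·0.152)/28.007196 = -0.001227
w* = 0.089904·p + -0.001227·q:
  w_0 = 0.089904·1.1097 + -0.001227·17.4555 = 0.0784  (Merck)
  w_1 = 0.089904·2.5583 + -0.001227·12.9390 = 0.2141  (Disney)
  w_2 = 0.089904·2.3774 + -0.001227·13.5391 = 0.1971  (Ford)
  w_3 = 0.089904·2.7514 + -0.001227·18.0193 = 0.2253  (Oracle)
  w_4 = 0.089904·0.4566 + -0.001227·12.2900 = 0.0260  (Exxon)
  w_5 = 0.089904·3.2149 + -0.001227·24.3510 = 0.2592  (Nike)
Σw_i=1.0000  μᵀw=0.1520
σ²=wᵀΣw=λ₁·μ_p+λ₂ = 0.089904·0.152 + -0.001227 = 0.012439 ≈ 0.0124

0.0784  0.2141  0.1971  0.2253  0.0260  0.2592


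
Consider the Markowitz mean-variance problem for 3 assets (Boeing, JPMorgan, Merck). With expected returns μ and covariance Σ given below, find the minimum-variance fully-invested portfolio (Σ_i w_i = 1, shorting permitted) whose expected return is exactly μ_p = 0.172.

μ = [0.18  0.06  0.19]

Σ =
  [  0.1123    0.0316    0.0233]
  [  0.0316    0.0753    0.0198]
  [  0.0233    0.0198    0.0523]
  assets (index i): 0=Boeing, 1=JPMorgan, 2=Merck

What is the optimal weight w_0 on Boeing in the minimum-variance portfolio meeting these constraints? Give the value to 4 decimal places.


g=Σ⁻¹μ = [1.0540  -0.5301  3.3640]
h=Σ⁻¹𝟙 = [3.6675  7.9328  14.4833]
a=μᵀg=0.797080  b=𝟙ᵀg=3.887953  c=𝟙ᵀh=26.083609  D=ac−b²=5.674559
λ₁=(c·0.172−b)/D = (26.083609·0.172−3.887953)/5.674559 = 0.105458
λ₂=(a−b·0.172)/D = (0.797080−3.887953·0.172)/5.674559 = 0.022619
w* = 0.105458·g + 0.022619·h:
  w_0 = 0.105458·1.0540 + 0.022619·3.6675 = 0.1941  (Boeing)
  w_1 = 0.105458·-0.5301 + 0.022619·7.9328 = 0.1235  (JPMorgan)
  w_2 = 0.105458·3.3640 + 0.022619·14.4833 = 0.6824  (Merck)
Σw_i=1.0000  μᵀw=0.1720
σ²=wᵀΣw=λ₁·μ_p+λ₂ = 0.105458·0.172 + 0.022619 = 0.040758 ≈ 0.0408

0.1941


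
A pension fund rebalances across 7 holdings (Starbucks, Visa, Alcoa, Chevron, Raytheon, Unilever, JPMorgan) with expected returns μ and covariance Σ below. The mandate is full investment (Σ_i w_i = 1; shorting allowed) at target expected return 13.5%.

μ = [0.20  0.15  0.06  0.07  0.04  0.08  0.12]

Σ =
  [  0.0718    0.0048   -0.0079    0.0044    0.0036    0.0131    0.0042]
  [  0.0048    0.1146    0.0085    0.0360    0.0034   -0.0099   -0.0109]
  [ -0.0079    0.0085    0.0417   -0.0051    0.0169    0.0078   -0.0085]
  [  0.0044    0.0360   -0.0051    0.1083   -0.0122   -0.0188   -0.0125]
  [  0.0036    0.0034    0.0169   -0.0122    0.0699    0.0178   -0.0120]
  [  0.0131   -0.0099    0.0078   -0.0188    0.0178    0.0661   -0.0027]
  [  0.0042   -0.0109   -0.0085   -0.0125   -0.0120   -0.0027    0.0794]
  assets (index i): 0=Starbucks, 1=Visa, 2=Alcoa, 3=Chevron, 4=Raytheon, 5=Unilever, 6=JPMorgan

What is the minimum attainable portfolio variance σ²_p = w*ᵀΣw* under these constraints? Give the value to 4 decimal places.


0.0161

g=Σ⁻¹μ = [2.6163  1.0995  1.9620  0.6467  0.1293  0.8510  1.8842]
h=Σ⁻¹𝟙 = [11.4798  4.7018  24.3774  13.9378  10.1178  12.7130  19.3980]
a=μᵀg=1.150533  b=𝟙ᵀg=9.189038  c=𝟙ᵀh=96.725671  D=ac−b²=26.847673
λ₁=(c·0.135−b)/D = (96.725671·0.135−9.189038)/26.847673 = 0.144107
λ₂=(a−b·0.135)/D = (1.150533−9.189038·0.135)/26.847673 = -0.003352
w* = 0.144107·g + -0.003352·h:
  w_0 = 0.144107·2.6163 + -0.003352·11.4798 = 0.3385  (Starbucks)
  w_1 = 0.144107·1.0995 + -0.003352·4.7018 = 0.1427  (Visa)
  w_2 = 0.144107·1.9620 + -0.003352·24.3774 = 0.2010  (Alcoa)
  w_3 = 0.144107·0.6467 + -0.003352·13.9378 = 0.0465  (Chevron)
  w_4 = 0.144107·0.1293 + -0.003352·10.1178 = -0.0153  (Raytheon)
  w_5 = 0.144107·0.8510 + -0.003352·12.7130 = 0.0800  (Unilever)
  w_6 = 0.144107·1.8842 + -0.003352·19.3980 = 0.2065  (JPMorgan)
Σw_i=1.0000  μᵀw=0.1350
σ²=wᵀΣw=λ₁·μ_p+λ₂ = 0.144107·0.135 + -0.003352 = 0.016103 ≈ 0.0161


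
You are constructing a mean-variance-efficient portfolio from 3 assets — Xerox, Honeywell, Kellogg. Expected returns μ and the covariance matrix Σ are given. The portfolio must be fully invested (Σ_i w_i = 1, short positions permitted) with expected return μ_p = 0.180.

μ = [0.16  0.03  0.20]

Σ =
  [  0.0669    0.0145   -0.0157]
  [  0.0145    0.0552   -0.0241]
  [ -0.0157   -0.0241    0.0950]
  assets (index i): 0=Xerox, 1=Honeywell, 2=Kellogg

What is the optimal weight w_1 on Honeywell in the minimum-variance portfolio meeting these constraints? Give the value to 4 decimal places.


x=Σ⁻¹μ = [2.8324  1.0379  2.8367]
y=Σ⁻¹𝟙 = [14.4500  22.4444  18.6082]
a=μᵀx=1.051649  b=𝟙ᵀx=6.706962  c=𝟙ᵀy=55.502564  D=ac−b²=13.385845
λ₁=(c·0.180−b)/D = (55.502564·0.180−6.706962)/13.385845 = 0.245296
λ₂=(a−b·0.180)/D = (1.051649−6.706962·0.180)/13.385845 = -0.011625
w* = 0.245296·x + -0.011625·y:
  w_0 = 0.245296·2.8324 + -0.011625·14.4500 = 0.5268  (Xerox)
  w_1 = 0.245296·1.0379 + -0.011625·22.4444 = -0.0063  (Honeywell)
  w_2 = 0.245296·2.8367 + -0.011625·18.6082 = 0.4795  (Kellogg)
Σw_i=1.0000  μᵀw=0.1800
σ²=wᵀΣw=λ₁·μ_p+λ₂ = 0.245296·0.180 + -0.011625 = 0.032529 ≈ 0.0325

-0.0063


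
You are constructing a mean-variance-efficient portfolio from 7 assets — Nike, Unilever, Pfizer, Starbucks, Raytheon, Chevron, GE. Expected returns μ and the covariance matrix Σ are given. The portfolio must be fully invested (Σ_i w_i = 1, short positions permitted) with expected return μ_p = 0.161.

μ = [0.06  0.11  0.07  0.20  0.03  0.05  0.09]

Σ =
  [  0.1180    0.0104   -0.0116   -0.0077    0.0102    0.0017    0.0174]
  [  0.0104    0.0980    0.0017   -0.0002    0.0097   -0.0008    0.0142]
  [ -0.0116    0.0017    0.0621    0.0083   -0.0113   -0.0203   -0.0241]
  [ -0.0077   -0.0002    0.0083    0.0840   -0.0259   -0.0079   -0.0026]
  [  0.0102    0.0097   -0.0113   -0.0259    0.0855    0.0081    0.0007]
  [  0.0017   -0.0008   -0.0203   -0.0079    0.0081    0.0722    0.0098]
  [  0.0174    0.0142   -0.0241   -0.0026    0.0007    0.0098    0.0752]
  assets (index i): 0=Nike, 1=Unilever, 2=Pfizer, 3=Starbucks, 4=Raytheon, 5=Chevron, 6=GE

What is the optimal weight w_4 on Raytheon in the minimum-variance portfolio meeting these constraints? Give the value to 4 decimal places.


0.0377

x=Σ⁻¹μ = [0.4800  0.7126  2.0387  2.7539  1.1881  1.2228  1.5294]
y=Σ⁻¹𝟙 = [7.7848  4.5466  32.1991  17.3835  17.7113  20.1382  18.7690]
a=μᵀx=1.035085  b=𝟙ᵀx=9.925312  c=𝟙ᵀy=118.532558  D=ac−b²=24.179464
λ₁=(c·0.161−b)/D = (118.532558·0.161−9.925312)/24.179464 = 0.378769
λ₂=(a−b·0.161)/D = (1.035085−9.925312·0.161)/24.179464 = -0.023280
w* = 0.378769·x + -0.023280·y:
  w_0 = 0.378769·0.4800 + -0.023280·7.7848 = 0.0006  (Nike)
  w_1 = 0.378769·0.7126 + -0.023280·4.5466 = 0.1640  (Unilever)
  w_2 = 0.378769·2.0387 + -0.023280·32.1991 = 0.0226  (Pfizer)
  w_3 = 0.378769·2.7539 + -0.023280·17.3835 = 0.6384  (Starbucks)
  w_4 = 0.378769·1.1881 + -0.023280·17.7113 = 0.0377  (Raytheon)
  w_5 = 0.378769·1.2228 + -0.023280·20.1382 = -0.0057  (Chevron)
  w_6 = 0.378769·1.5294 + -0.023280·18.7690 = 0.1423  (GE)
Σw_i=1.0000  μᵀw=0.1610
σ²=wᵀΣw=λ₁·μ_p+λ₂ = 0.378769·0.161 + -0.023280 = 0.037702 ≈ 0.0377


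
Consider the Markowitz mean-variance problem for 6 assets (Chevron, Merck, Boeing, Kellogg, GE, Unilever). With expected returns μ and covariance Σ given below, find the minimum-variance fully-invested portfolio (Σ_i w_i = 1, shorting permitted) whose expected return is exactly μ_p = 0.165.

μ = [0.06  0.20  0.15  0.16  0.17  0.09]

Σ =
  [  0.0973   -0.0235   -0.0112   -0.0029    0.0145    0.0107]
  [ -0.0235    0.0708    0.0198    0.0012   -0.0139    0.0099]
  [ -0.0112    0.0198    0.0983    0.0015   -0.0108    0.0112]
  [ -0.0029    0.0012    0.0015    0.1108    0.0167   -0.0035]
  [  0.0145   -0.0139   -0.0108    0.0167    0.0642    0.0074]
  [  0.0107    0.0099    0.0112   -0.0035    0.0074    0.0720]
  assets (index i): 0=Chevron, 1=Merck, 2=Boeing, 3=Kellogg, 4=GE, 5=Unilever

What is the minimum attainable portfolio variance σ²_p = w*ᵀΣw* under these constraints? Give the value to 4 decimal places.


0.0167

g=Σ⁻¹μ = [1.1427  3.4155  1.2754  0.9603  3.0777  0.1425]
h=Σ⁻¹𝟙 = [12.7457  17.8305  8.8361  6.9371  15.4426  6.9186]
a=μᵀg=1.632659  b=𝟙ᵀg=10.014123  c=𝟙ᵀh=68.710666  D=ac−b²=11.898397
λ₁=(c·0.165−b)/D = (68.710666·0.165−10.014123)/11.898397 = 0.111203
λ₂=(a−b·0.165)/D = (1.632659−10.014123·0.165)/11.898397 = -0.001653
w* = 0.111203·g + -0.001653·h:
  w_0 = 0.111203·1.1427 + -0.001653·12.7457 = 0.1060  (Chevron)
  w_1 = 0.111203·3.4155 + -0.001653·17.8305 = 0.3503  (Merck)
  w_2 = 0.111203·1.2754 + -0.001653·8.8361 = 0.1272  (Boeing)
  w_3 = 0.111203·0.9603 + -0.001653·6.9371 = 0.0953  (Kellogg)
  w_4 = 0.111203·3.0777 + -0.001653·15.4426 = 0.3167  (GE)
  w_5 = 0.111203·0.1425 + -0.001653·6.9186 = 0.0044  (Unilever)
Σw_i=1.0000  μᵀw=0.1650
σ²=wᵀΣw=λ₁·μ_p+λ₂ = 0.111203·0.165 + -0.001653 = 0.016695 ≈ 0.0167


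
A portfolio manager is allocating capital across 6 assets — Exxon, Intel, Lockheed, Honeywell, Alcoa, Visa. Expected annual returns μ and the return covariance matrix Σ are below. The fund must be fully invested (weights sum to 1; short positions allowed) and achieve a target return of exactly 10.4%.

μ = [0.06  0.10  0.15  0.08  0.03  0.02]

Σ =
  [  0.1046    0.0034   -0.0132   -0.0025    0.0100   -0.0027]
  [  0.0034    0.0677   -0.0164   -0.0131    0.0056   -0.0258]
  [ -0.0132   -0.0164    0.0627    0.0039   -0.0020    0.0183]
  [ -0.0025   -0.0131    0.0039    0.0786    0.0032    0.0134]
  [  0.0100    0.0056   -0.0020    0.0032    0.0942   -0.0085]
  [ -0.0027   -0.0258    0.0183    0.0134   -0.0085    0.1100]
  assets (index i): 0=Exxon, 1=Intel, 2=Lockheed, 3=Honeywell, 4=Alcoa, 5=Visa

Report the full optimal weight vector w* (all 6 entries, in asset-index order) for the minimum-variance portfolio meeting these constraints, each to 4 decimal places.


0.1158  0.3008  0.3497  0.1583  0.0346  0.0408

p=Σ⁻¹μ = [0.9103  2.4704  3.1198  1.2793  0.1083  0.1171]
q=Σ⁻¹𝟙 = [11.1783  25.4455  21.2209  14.0686  8.8612  10.7739]
a=μᵀp=0.877566  b=𝟙ᵀp=8.005191  c=𝟙ᵀq=91.548469  D=ac−b²=16.256735
λ₁=(c·0.104−b)/D = (91.548469·0.104−8.005191)/16.256735 = 0.093244
λ₂=(a−b·0.104)/D = (0.877566−8.005191·0.104)/16.256735 = 0.002770
w* = 0.093244·p + 0.002770·q:
  w_0 = 0.093244·0.9103 + 0.002770·11.1783 = 0.1158  (Exxon)
  w_1 = 0.093244·2.4704 + 0.002770·25.4455 = 0.3008  (Intel)
  w_2 = 0.093244·3.1198 + 0.002770·21.2209 = 0.3497  (Lockheed)
  w_3 = 0.093244·1.2793 + 0.002770·14.0686 = 0.1583  (Honeywell)
  w_4 = 0.093244·0.1083 + 0.002770·8.8612 = 0.0346  (Alcoa)
  w_5 = 0.093244·0.1171 + 0.002770·10.7739 = 0.0408  (Visa)
Σw_i=1.0000  μᵀw=0.1040
σ²=wᵀΣw=λ₁·μ_p+λ₂ = 0.093244·0.104 + 0.002770 = 0.012467 ≈ 0.0125


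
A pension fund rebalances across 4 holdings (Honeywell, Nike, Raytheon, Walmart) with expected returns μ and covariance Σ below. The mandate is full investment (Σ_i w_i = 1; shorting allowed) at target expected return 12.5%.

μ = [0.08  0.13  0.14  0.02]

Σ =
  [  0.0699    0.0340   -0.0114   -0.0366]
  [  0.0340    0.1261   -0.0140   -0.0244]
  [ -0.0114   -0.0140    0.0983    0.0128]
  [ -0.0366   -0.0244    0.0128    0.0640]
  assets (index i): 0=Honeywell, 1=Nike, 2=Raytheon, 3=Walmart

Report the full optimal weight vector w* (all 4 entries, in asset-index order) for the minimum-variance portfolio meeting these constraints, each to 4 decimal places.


0.1840  0.3113  0.4976  0.0070

g=Σ⁻¹μ = [1.5771  1.0315  1.5860  1.2905]
h=Σ⁻¹𝟙 = [29.8892  7.5038  10.3445  33.5098]
a=μᵀg=0.508109  b=𝟙ᵀg=5.485060  c=𝟙ᵀh=81.247376  D=ac−b²=11.196623
λ₁=(c·0.125−b)/D = (81.247376·0.125−5.485060)/11.196623 = 0.417167
λ₂=(a−b·0.125)/D = (0.508109−5.485060·0.125)/11.196623 = -0.015855
w* = 0.417167·g + -0.015855·h:
  w_0 = 0.417167·1.5771 + -0.015855·29.8892 = 0.1840  (Honeywell)
  w_1 = 0.417167·1.0315 + -0.015855·7.5038 = 0.3113  (Nike)
  w_2 = 0.417167·1.5860 + -0.015855·10.3445 = 0.4976  (Raytheon)
  w_3 = 0.417167·1.2905 + -0.015855·33.5098 = 0.0070  (Walmart)
Σw_i=1.0000  μᵀw=0.1250
σ²=wᵀΣw=λ₁·μ_p+λ₂ = 0.417167·0.125 + -0.015855 = 0.036291 ≈ 0.0363


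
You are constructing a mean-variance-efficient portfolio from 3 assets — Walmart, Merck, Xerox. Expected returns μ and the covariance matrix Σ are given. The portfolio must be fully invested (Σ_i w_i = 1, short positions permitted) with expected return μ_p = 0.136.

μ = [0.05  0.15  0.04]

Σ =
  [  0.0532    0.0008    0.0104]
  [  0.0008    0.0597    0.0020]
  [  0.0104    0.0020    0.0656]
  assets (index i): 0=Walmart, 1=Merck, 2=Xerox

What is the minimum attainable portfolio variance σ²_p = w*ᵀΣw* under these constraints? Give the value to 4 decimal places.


p=Σ⁻¹μ = [0.8236  2.4880  0.4033]
q=Σ⁻¹𝟙 = [16.1718  16.1254  12.1885]
a=μᵀp=0.430515  b=𝟙ᵀp=3.714936  c=𝟙ᵀq=44.485641  D=ac−b²=5.350981
λ₁=(c·0.136−b)/D = (44.485641·0.136−3.714936)/5.350981 = 0.436389
λ₂=(a−b·0.136)/D = (0.430515−3.714936·0.136)/5.350981 = -0.013963
w* = 0.436389·p + -0.013963·q:
  w_0 = 0.436389·0.8236 + -0.013963·16.1718 = 0.1336  (Walmart)
  w_1 = 0.436389·2.4880 + -0.013963·16.1254 = 0.8606  (Merck)
  w_2 = 0.436389·0.4033 + -0.013963·12.1885 = 0.0058  (Xerox)
Σw_i=1.0000  μᵀw=0.1360
σ²=wᵀΣw=λ₁·μ_p+λ₂ = 0.436389·0.136 + -0.013963 = 0.045386 ≈ 0.0454

0.0454


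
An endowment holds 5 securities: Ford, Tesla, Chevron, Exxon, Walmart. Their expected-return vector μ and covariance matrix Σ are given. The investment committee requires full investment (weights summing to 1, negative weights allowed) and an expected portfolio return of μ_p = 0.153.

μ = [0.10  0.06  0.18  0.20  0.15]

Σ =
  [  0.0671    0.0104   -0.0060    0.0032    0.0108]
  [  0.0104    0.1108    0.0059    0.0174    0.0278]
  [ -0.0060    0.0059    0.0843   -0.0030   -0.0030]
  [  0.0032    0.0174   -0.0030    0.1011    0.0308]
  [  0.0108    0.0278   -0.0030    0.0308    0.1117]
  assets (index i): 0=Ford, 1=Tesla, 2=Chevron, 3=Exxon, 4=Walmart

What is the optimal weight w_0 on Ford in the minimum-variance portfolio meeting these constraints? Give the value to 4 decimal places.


x=Σ⁻¹μ = [1.5163  -0.2122  2.3508  1.7869  0.8195]
y=Σ⁻¹𝟙 = [14.2316  4.6304  12.9883  7.6047  4.6761]
a=μᵀx=1.042332  b=𝟙ᵀx=6.261213  c=𝟙ᵀy=44.130947  D=ac−b²=6.796319
λ₁=(c·0.153−b)/D = (44.130947·0.153−6.261213)/6.796319 = 0.072219
λ₂=(a−b·0.153)/D = (1.042332−6.261213·0.153)/6.796319 = 0.012414
w* = 0.072219·x + 0.012414·y:
  w_0 = 0.072219·1.5163 + 0.012414·14.2316 = 0.2862  (Ford)
  w_1 = 0.072219·-0.2122 + 0.012414·4.6304 = 0.0422  (Tesla)
  w_2 = 0.072219·2.3508 + 0.012414·12.9883 = 0.3310  (Chevron)
  w_3 = 0.072219·1.7869 + 0.012414·7.6047 = 0.2234  (Exxon)
  w_4 = 0.072219·0.8195 + 0.012414·4.6761 = 0.1172  (Walmart)
Σw_i=1.0000  μᵀw=0.1530
σ²=wᵀΣw=λ₁·μ_p+λ₂ = 0.072219·0.153 + 0.012414 = 0.023463 ≈ 0.0235

0.2862


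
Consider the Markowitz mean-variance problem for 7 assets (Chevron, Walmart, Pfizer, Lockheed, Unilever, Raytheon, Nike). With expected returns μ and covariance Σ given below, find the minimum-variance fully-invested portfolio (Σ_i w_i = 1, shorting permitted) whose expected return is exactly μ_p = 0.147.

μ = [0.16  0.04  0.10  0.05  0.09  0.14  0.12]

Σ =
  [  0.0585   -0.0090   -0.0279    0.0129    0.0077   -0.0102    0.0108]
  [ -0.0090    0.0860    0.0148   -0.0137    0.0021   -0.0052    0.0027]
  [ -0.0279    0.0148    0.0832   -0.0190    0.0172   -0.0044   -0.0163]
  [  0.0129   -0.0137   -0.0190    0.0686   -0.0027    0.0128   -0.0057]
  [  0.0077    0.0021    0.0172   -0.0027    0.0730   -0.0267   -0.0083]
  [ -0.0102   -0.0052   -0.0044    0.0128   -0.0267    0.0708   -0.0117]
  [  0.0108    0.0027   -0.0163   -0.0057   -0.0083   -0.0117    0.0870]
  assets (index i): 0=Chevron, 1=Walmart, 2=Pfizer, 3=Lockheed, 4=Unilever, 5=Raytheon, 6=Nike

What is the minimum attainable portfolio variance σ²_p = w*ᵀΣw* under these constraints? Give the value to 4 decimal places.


0.0134

x=Σ⁻¹μ = [4.1178  0.5929  2.8129  0.3996  1.7249  3.7087  2.0662]
y=Σ⁻¹𝟙 = [25.7025  13.4863  23.3340  16.0855  17.7412  27.1326  18.6521]
a=μᵀx=1.906249  b=𝟙ᵀx=15.423063  c=𝟙ᵀy=142.134345  D=ac−b²=33.072641
λ₁=(c·0.147−b)/D = (142.134345·0.147−15.423063)/33.072641 = 0.165414
λ₂=(a−b·0.147)/D = (1.906249−15.423063·0.147)/33.072641 = -0.010914
w* = 0.165414·x + -0.010914·y:
  w_0 = 0.165414·4.1178 + -0.010914·25.7025 = 0.4006  (Chevron)
  w_1 = 0.165414·0.5929 + -0.010914·13.4863 = -0.0491  (Walmart)
  w_2 = 0.165414·2.8129 + -0.010914·23.3340 = 0.2106  (Pfizer)
  w_3 = 0.165414·0.3996 + -0.010914·16.0855 = -0.1095  (Lockheed)
  w_4 = 0.165414·1.7249 + -0.010914·17.7412 = 0.0917  (Unilever)
  w_5 = 0.165414·3.7087 + -0.010914·27.1326 = 0.3174  (Raytheon)
  w_6 = 0.165414·2.0662 + -0.010914·18.6521 = 0.1382  (Nike)
Σw_i=1.0000  μᵀw=0.1470
σ²=wᵀΣw=λ₁·μ_p+λ₂ = 0.165414·0.147 + -0.010914 = 0.013402 ≈ 0.0134


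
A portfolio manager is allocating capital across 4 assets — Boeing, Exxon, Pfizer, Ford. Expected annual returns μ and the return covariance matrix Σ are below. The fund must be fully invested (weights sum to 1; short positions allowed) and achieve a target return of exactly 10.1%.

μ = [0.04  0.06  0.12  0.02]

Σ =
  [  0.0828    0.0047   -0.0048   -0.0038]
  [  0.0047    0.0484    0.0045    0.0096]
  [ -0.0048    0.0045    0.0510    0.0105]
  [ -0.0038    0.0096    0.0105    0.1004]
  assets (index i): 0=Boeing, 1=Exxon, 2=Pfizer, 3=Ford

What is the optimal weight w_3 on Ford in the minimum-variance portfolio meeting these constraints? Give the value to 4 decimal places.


-0.0661

x=Σ⁻¹μ = [0.5571  0.9915  2.3425  -0.1195]
y=Σ⁻¹𝟙 = [12.5052  16.3955  17.8982  6.9939]
a=μᵀx=0.360483  b=𝟙ᵀx=3.771601  c=𝟙ᵀy=53.792834  D=ac−b²=5.166430
λ₁=(c·0.101−b)/D = (53.792834·0.101−3.771601)/5.166430 = 0.321590
λ₂=(a−b·0.101)/D = (0.360483−3.771601·0.101)/5.166430 = -0.003958
w* = 0.321590·x + -0.003958·y:
  w_0 = 0.321590·0.5571 + -0.003958·12.5052 = 0.1297  (Boeing)
  w_1 = 0.321590·0.9915 + -0.003958·16.3955 = 0.2540  (Exxon)
  w_2 = 0.321590·2.3425 + -0.003958·17.8982 = 0.6825  (Pfizer)
  w_3 = 0.321590·-0.1195 + -0.003958·6.9939 = -0.0661  (Ford)
Σw_i=1.0000  μᵀw=0.1010
σ²=wᵀΣw=λ₁·μ_p+λ₂ = 0.321590·0.101 + -0.003958 = 0.028523 ≈ 0.0285


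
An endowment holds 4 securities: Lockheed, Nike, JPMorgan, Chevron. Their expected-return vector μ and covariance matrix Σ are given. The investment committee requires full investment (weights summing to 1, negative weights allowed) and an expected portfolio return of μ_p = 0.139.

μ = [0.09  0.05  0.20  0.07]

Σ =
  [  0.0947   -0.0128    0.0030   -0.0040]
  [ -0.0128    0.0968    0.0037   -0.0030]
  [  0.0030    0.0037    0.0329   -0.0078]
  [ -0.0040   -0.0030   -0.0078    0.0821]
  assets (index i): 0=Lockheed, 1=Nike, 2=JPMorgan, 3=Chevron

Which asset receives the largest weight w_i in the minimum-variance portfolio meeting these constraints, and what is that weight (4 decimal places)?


g=Σ⁻¹μ = [0.8735  0.4377  6.3083  1.5105]
h=Σ⁻¹𝟙 = [11.7419  11.1654  31.9075  16.1918]
a=μᵀg=1.467888  b=𝟙ᵀg=9.129975  c=𝟙ᵀh=71.006661  D=ac−b²=20.873353
λ₁=(c·0.139−b)/D = (71.006661·0.139−9.129975)/20.873353 = 0.035450
λ₂=(a−b·0.139)/D = (1.467888−9.129975·0.139)/20.873353 = 0.009525
w* = 0.035450·g + 0.009525·h:
  w_0 = 0.035450·0.8735 + 0.009525·11.7419 = 0.1428  (Lockheed)
  w_1 = 0.035450·0.4377 + 0.009525·11.1654 = 0.1219  (Nike)
  w_2 = 0.035450·6.3083 + 0.009525·31.9075 = 0.5275  (JPMorgan)
  w_3 = 0.035450·1.5105 + 0.009525·16.1918 = 0.2078  (Chevron)
Σw_i=1.0000  μᵀw=0.1390
σ²=wᵀΣw=λ₁·μ_p+λ₂ = 0.035450·0.139 + 0.009525 = 0.014453 ≈ 0.0145

JPMorgan (0.5275)


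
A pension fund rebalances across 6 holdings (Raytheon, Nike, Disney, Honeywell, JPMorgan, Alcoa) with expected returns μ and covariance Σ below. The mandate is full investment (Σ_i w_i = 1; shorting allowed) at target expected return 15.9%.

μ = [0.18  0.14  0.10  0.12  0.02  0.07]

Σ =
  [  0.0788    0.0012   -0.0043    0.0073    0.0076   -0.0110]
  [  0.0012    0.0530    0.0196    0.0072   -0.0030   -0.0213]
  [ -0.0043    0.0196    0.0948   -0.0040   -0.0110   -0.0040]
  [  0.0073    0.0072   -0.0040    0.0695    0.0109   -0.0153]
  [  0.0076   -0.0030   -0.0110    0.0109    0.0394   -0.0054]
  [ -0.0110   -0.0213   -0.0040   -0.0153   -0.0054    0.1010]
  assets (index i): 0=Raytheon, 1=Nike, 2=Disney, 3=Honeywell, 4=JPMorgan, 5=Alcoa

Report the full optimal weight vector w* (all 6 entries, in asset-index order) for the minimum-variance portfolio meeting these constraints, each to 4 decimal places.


x=Σ⁻¹μ = [2.3633  2.8496  0.7511  1.5850  0.2917  1.8369]
y=Σ⁻¹𝟙 = [11.9784  22.4029  10.9414  11.4572  27.3420  19.5609]
a=μᵀx=1.224073  b=𝟙ᵀx=9.677633  c=𝟙ᵀy=103.682840  D=ac−b²=33.258750
λ₁=(c·0.159−b)/D = (103.682840·0.159−9.677633)/33.258750 = 0.204696
λ₂=(a−b·0.159)/D = (1.224073−9.677633·0.159)/33.258750 = -0.009461
w* = 0.204696·x + -0.009461·y:
  w_0 = 0.204696·2.3633 + -0.009461·11.9784 = 0.3704  (Raytheon)
  w_1 = 0.204696·2.8496 + -0.009461·22.4029 = 0.3713  (Nike)
  w_2 = 0.204696·0.7511 + -0.009461·10.9414 = 0.0502  (Disney)
  w_3 = 0.204696·1.5850 + -0.009461·11.4572 = 0.2161  (Honeywell)
  w_4 = 0.204696·0.2917 + -0.009461·27.3420 = -0.1990  (JPMorgan)
  w_5 = 0.204696·1.8369 + -0.009461·19.5609 = 0.1909  (Alcoa)
Σw_i=1.0000  μᵀw=0.1590
σ²=wᵀΣw=λ₁·μ_p+λ₂ = 0.204696·0.159 + -0.009461 = 0.023085 ≈ 0.0231

0.3704  0.3713  0.0502  0.2161  -0.1990  0.1909


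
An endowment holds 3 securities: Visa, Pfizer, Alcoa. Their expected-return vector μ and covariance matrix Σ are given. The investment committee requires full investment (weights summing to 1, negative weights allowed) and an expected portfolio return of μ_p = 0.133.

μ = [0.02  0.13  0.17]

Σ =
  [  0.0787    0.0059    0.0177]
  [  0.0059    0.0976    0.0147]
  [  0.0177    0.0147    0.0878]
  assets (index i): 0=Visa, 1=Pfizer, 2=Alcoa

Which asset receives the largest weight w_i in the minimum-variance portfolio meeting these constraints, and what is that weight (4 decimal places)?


Alcoa (0.4884)

u=Σ⁻¹μ = [-0.2319  1.0744  1.8031]
v=Σ⁻¹𝟙 = [10.2971  8.4333  7.9017]
a=μᵀu=0.441561  b=𝟙ᵀu=2.645566  c=𝟙ᵀv=26.632155  D=ac−b²=4.760695
λ₁=(c·0.133−b)/D = (26.632155·0.133−2.645566)/4.760695 = 0.188315
λ₂=(a−b·0.133)/D = (0.441561−2.645566·0.133)/4.760695 = 0.018842
w* = 0.188315·u + 0.018842·v:
  w_0 = 0.188315·-0.2319 + 0.018842·10.2971 = 0.1503  (Visa)
  w_1 = 0.188315·1.0744 + 0.018842·8.4333 = 0.3612  (Pfizer)
  w_2 = 0.188315·1.8031 + 0.018842·7.9017 = 0.4884  (Alcoa)
Σw_i=1.0000  μᵀw=0.1330
σ²=wᵀΣw=λ₁·μ_p+λ₂ = 0.188315·0.133 + 0.018842 = 0.043888 ≈ 0.0439


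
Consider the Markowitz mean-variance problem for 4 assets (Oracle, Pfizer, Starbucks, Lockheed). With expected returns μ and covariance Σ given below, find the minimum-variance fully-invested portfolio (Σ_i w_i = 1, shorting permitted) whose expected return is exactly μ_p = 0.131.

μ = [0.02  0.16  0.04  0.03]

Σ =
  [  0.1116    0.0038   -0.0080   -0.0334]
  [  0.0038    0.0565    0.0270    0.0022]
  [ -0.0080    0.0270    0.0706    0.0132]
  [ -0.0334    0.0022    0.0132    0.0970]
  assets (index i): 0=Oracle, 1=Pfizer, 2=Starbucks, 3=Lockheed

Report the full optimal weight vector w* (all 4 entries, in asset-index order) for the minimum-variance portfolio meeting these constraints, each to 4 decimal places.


0.1230  0.7938  -0.0961  0.1794

p=Σ⁻¹μ = [0.1364  3.1369  -0.6885  0.3788]
q=Σ⁻¹𝟙 = [13.1645  12.2463  8.4649  13.4125]
a=μᵀp=0.488463  b=𝟙ᵀp=2.963669  c=𝟙ᵀq=47.288258  D=ac−b²=14.315245
λ₁=(c·0.131−b)/D = (47.288258·0.131−2.963669)/14.315245 = 0.225710
λ₂=(a−b·0.131)/D = (0.488463−2.963669·0.131)/14.315245 = 0.007001
w* = 0.225710·p + 0.007001·q:
  w_0 = 0.225710·0.1364 + 0.007001·13.1645 = 0.1230  (Oracle)
  w_1 = 0.225710·3.1369 + 0.007001·12.2463 = 0.7938  (Pfizer)
  w_2 = 0.225710·-0.6885 + 0.007001·8.4649 = -0.0961  (Starbucks)
  w_3 = 0.225710·0.3788 + 0.007001·13.4125 = 0.1794  (Lockheed)
Σw_i=1.0000  μᵀw=0.1310
σ²=wᵀΣw=λ₁·μ_p+λ₂ = 0.225710·0.131 + 0.007001 = 0.036569 ≈ 0.0366


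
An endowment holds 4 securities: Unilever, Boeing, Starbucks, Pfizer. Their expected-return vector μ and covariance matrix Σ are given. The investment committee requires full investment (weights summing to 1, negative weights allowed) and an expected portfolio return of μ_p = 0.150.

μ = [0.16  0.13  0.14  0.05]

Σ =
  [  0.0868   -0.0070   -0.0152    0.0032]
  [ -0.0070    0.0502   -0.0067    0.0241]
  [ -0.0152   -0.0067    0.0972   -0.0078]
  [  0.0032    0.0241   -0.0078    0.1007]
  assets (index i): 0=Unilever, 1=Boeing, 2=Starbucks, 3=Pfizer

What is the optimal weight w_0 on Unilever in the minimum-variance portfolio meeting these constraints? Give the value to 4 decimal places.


g=Σ⁻¹μ = [2.4752  3.3108  2.0382  -0.2166]
h=Σ⁻¹𝟙 = [15.6139  21.4418  14.6440  5.4371]
a=μᵀg=1.100966  b=𝟙ᵀg=7.607671  c=𝟙ᵀh=57.136764  D=ac−b²=5.028967
λ₁=(c·0.150−b)/D = (57.136764·0.150−7.607671)/5.028967 = 0.191459
λ₂=(a−b·0.150)/D = (1.100966−7.607671·0.150)/5.028967 = -0.007991
w* = 0.191459·g + -0.007991·h:
  w_0 = 0.191459·2.4752 + -0.007991·15.6139 = 0.3491  (Unilever)
  w_1 = 0.191459·3.3108 + -0.007991·21.4418 = 0.4626  (Boeing)
  w_2 = 0.191459·2.0382 + -0.007991·14.6440 = 0.2732  (Starbucks)
  w_3 = 0.191459·-0.2166 + -0.007991·5.4371 = -0.0849  (Pfizer)
Σw_i=1.0000  μᵀw=0.1500
σ²=wᵀΣw=λ₁·μ_p+λ₂ = 0.191459·0.150 + -0.007991 = 0.020728 ≈ 0.0207

0.3491


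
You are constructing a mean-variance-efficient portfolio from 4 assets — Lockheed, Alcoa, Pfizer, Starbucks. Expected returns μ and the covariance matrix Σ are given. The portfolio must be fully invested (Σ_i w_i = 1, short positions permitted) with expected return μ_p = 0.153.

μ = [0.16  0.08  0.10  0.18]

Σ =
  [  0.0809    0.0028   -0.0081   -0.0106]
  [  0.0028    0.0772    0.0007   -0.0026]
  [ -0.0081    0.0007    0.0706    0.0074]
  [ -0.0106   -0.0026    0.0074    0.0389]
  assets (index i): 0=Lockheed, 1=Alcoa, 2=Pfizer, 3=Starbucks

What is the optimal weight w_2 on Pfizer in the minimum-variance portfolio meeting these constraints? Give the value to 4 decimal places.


p=Σ⁻¹μ = [2.7416  1.1022  1.1724  5.2250]
q=Σ⁻¹𝟙 = [16.9692  13.1884  12.9674  28.7456]
a=μᵀp=1.584560  b=𝟙ᵀp=10.241112  c=𝟙ᵀq=71.870758  D=ac−b²=9.003142
λ₁=(c·0.153−b)/D = (71.870758·0.153−10.241112)/9.003142 = 0.083872
λ₂=(a−b·0.153)/D = (1.584560−10.241112·0.153)/9.003142 = 0.001963
w* = 0.083872·p + 0.001963·q:
  w_0 = 0.083872·2.7416 + 0.001963·16.9692 = 0.2632  (Lockheed)
  w_1 = 0.083872·1.1022 + 0.001963·13.1884 = 0.1183  (Alcoa)
  w_2 = 0.083872·1.1724 + 0.001963·12.9674 = 0.1238  (Pfizer)
  w_3 = 0.083872·5.2250 + 0.001963·28.7456 = 0.4946  (Starbucks)
Σw_i=1.0000  μᵀw=0.1530
σ²=wᵀΣw=λ₁·μ_p+λ₂ = 0.083872·0.153 + 0.001963 = 0.014795 ≈ 0.0148

0.1238


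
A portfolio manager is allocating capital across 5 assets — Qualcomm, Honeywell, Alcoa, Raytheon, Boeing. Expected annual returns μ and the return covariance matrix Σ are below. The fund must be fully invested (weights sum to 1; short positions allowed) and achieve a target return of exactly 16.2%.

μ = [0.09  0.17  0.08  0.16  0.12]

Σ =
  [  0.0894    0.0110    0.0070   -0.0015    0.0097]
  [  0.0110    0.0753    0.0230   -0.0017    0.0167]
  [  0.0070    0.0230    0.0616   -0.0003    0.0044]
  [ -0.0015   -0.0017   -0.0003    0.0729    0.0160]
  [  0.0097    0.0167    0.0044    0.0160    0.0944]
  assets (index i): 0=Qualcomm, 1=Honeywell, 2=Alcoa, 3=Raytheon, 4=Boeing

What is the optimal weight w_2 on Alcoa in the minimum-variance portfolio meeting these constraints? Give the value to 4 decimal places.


u=Σ⁻¹μ = [0.7153  1.9570  0.4640  2.1551  0.4646]
v=Σ⁻¹𝟙 = [8.9406  7.3046  12.1509  12.8856  5.6319]
a=μᵀu=0.834759  b=𝟙ᵀu=5.756041  c=𝟙ᵀv=46.913682  D=ac−b²=6.029618
λ₁=(c·0.162−b)/D = (46.913682·0.162−5.756041)/6.029618 = 0.305820
λ₂=(a−b·0.162)/D = (0.834759−5.756041·0.162)/6.029618 = -0.016207
w* = 0.305820·u + -0.016207·v:
  w_0 = 0.305820·0.7153 + -0.016207·8.9406 = 0.0739  (Qualcomm)
  w_1 = 0.305820·1.9570 + -0.016207·7.3046 = 0.4801  (Honeywell)
  w_2 = 0.305820·0.4640 + -0.016207·12.1509 = -0.0550  (Alcoa)
  w_3 = 0.305820·2.1551 + -0.016207·12.8856 = 0.4502  (Raytheon)
  w_4 = 0.305820·0.4646 + -0.016207·5.6319 = 0.0508  (Boeing)
Σw_i=1.0000  μᵀw=0.1620
σ²=wᵀΣw=λ₁·μ_p+λ₂ = 0.305820·0.162 + -0.016207 = 0.033336 ≈ 0.0333

-0.0550


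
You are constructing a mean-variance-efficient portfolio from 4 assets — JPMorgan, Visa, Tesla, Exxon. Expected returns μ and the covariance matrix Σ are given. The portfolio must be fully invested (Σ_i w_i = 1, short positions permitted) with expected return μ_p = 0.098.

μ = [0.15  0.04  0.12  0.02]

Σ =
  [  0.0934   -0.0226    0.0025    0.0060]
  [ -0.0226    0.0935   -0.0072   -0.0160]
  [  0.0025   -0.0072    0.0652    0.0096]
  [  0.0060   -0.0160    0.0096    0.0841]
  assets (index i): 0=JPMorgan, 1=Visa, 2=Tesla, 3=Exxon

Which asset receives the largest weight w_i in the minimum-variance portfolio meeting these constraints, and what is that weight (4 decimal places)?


Tesla (0.3272)

p=Σ⁻¹μ = [1.7974  1.0218  1.8711  0.0904]
q=Σ⁻¹𝟙 = [13.6886  17.2896  14.8806  12.5047]
a=μᵀp=0.536815  b=𝟙ᵀp=4.780647  c=𝟙ᵀq=58.363593  D=ac−b²=8.475850
λ₁=(c·0.098−b)/D = (58.363593·0.098−4.780647)/8.475850 = 0.110784
λ₂=(a−b·0.098)/D = (0.536815−4.780647·0.098)/8.475850 = 0.008060
w* = 0.110784·p + 0.008060·q:
  w_0 = 0.110784·1.7974 + 0.008060·13.6886 = 0.3094  (JPMorgan)
  w_1 = 0.110784·1.0218 + 0.008060·17.2896 = 0.2525  (Visa)
  w_2 = 0.110784·1.8711 + 0.008060·14.8806 = 0.3272  (Tesla)
  w_3 = 0.110784·0.0904 + 0.008060·12.5047 = 0.1108  (Exxon)
Σw_i=1.0000  μᵀw=0.0980
σ²=wᵀΣw=λ₁·μ_p+λ₂ = 0.110784·0.098 + 0.008060 = 0.018916 ≈ 0.0189


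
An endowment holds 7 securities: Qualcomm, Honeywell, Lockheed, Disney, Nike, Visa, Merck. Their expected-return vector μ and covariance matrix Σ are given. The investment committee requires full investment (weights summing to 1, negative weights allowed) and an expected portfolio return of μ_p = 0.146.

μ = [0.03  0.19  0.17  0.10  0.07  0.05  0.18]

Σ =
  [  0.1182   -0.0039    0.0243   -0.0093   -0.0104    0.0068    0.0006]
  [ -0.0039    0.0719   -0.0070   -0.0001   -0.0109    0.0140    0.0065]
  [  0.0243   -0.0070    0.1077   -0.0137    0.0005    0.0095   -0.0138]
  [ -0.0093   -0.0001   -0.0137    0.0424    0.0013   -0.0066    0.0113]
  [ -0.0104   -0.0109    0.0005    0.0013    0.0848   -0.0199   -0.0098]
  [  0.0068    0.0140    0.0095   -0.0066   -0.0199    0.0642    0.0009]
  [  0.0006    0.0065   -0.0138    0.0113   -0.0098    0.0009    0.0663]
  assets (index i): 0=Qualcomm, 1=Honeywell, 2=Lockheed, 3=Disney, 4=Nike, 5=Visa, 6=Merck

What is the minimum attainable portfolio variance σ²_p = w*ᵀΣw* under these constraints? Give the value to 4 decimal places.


0.0118

x=Σ⁻¹μ = [0.1547  2.7739  2.3338  2.4558  1.5875  0.5184  2.7364]
y=Σ⁻¹𝟙 = [9.3430  13.7248  11.6770  28.0052  20.2449  18.8233  14.0472]
a=μᵀx=1.803596  b=𝟙ᵀx=12.560417  c=𝟙ᵀy=115.865384  D=ac−b²=51.210311
λ₁=(c·0.146−b)/D = (115.865384·0.146−12.560417)/51.210311 = 0.085060
λ₂=(a−b·0.146)/D = (1.803596−12.560417·0.146)/51.210311 = -0.000590
w* = 0.085060·x + -0.000590·y:
  w_0 = 0.085060·0.1547 + -0.000590·9.3430 = 0.0076  (Qualcomm)
  w_1 = 0.085060·2.7739 + -0.000590·13.7248 = 0.2278  (Honeywell)
  w_2 = 0.085060·2.3338 + -0.000590·11.6770 = 0.1916  (Lockheed)
  w_3 = 0.085060·2.4558 + -0.000590·28.0052 = 0.1924  (Disney)
  w_4 = 0.085060·1.5875 + -0.000590·20.2449 = 0.1231  (Nike)
  w_5 = 0.085060·0.5184 + -0.000590·18.8233 = 0.0330  (Visa)
  w_6 = 0.085060·2.7364 + -0.000590·14.0472 = 0.2245  (Merck)
Σw_i=1.0000  μᵀw=0.1460
σ²=wᵀΣw=λ₁·μ_p+λ₂ = 0.085060·0.146 + -0.000590 = 0.011828 ≈ 0.0118


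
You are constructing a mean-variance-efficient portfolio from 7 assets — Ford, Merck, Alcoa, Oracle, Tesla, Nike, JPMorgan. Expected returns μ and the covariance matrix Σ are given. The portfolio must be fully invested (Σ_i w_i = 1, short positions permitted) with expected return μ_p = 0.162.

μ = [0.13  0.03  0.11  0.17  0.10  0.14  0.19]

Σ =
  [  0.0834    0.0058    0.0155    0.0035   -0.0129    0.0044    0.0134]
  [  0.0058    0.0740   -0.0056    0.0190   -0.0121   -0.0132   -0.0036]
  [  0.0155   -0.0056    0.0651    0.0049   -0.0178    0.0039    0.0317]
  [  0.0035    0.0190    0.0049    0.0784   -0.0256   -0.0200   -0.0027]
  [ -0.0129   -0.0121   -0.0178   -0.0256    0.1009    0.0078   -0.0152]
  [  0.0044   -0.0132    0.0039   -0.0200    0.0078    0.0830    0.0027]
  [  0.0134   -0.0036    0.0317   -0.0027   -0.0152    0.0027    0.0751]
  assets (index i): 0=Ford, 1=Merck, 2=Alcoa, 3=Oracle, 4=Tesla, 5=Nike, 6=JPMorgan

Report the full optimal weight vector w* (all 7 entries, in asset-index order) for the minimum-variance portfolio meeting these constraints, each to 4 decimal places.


0.0963  -0.0497  -0.0258  0.3300  0.1810  0.1870  0.2812

g=Σ⁻¹μ = [1.1313  0.3740  0.3929  3.4220  2.3563  2.1830  2.7016]
h=Σ⁻¹𝟙 = [8.2725  15.6488  12.2609  18.8951  20.3355  15.7855  11.6419]
a=μᵀg=1.837828  b=𝟙ᵀg=12.561249  c=𝟙ᵀh=102.840309  D=ac−b²=31.217813
λ₁=(c·0.162−b)/D = (102.840309·0.162−12.561249)/31.217813 = 0.131299
λ₂=(a−b·0.162)/D = (1.837828−12.561249·0.162)/31.217813 = -0.006314
w* = 0.131299·g + -0.006314·h:
  w_0 = 0.131299·1.1313 + -0.006314·8.2725 = 0.0963  (Ford)
  w_1 = 0.131299·0.3740 + -0.006314·15.6488 = -0.0497  (Merck)
  w_2 = 0.131299·0.3929 + -0.006314·12.2609 = -0.0258  (Alcoa)
  w_3 = 0.131299·3.4220 + -0.006314·18.8951 = 0.3300  (Oracle)
  w_4 = 0.131299·2.3563 + -0.006314·20.3355 = 0.1810  (Tesla)
  w_5 = 0.131299·2.1830 + -0.006314·15.7855 = 0.1870  (Nike)
  w_6 = 0.131299·2.7016 + -0.006314·11.6419 = 0.2812  (JPMorgan)
Σw_i=1.0000  μᵀw=0.1620
σ²=wᵀΣw=λ₁·μ_p+λ₂ = 0.131299·0.162 + -0.006314 = 0.014957 ≈ 0.0150


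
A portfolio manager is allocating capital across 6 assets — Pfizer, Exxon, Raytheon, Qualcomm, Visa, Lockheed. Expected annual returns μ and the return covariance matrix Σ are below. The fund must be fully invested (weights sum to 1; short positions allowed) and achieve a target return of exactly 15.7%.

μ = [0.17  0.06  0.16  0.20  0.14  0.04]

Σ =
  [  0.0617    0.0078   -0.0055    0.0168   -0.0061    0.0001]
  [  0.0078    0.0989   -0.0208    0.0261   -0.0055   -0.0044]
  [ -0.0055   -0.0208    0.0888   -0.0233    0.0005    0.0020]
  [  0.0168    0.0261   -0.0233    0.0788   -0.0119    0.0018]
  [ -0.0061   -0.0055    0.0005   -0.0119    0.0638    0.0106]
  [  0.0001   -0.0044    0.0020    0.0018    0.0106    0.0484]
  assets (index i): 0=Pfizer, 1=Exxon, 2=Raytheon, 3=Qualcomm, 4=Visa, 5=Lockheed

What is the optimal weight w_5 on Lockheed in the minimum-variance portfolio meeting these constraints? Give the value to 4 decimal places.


0.0400

p=Σ⁻¹μ = [2.3907  0.3355  2.8580  3.2224  3.0391  -0.0515]
q=Σ⁻¹𝟙 = [14.4454  10.8488  17.7843  13.5620  17.6366  16.5157]
a=μᵀp=1.951743  b=𝟙ᵀp=11.794296  c=𝟙ᵀq=90.792862  D=ac−b²=38.098871
λ₁=(c·0.157−b)/D = (90.792862·0.157−11.794296)/38.098871 = 0.064574
λ₂=(a−b·0.157)/D = (1.951743−11.794296·0.157)/38.098871 = 0.002626
w* = 0.064574·p + 0.002626·q:
  w_0 = 0.064574·2.3907 + 0.002626·14.4454 = 0.1923  (Pfizer)
  w_1 = 0.064574·0.3355 + 0.002626·10.8488 = 0.0502  (Exxon)
  w_2 = 0.064574·2.8580 + 0.002626·17.7843 = 0.2313  (Raytheon)
  w_3 = 0.064574·3.2224 + 0.002626·13.5620 = 0.2437  (Qualcomm)
  w_4 = 0.064574·3.0391 + 0.002626·17.6366 = 0.2426  (Visa)
  w_5 = 0.064574·-0.0515 + 0.002626·16.5157 = 0.0400  (Lockheed)
Σw_i=1.0000  μᵀw=0.1570
σ²=wᵀΣw=λ₁·μ_p+λ₂ = 0.064574·0.157 + 0.002626 = 0.012764 ≈ 0.0128


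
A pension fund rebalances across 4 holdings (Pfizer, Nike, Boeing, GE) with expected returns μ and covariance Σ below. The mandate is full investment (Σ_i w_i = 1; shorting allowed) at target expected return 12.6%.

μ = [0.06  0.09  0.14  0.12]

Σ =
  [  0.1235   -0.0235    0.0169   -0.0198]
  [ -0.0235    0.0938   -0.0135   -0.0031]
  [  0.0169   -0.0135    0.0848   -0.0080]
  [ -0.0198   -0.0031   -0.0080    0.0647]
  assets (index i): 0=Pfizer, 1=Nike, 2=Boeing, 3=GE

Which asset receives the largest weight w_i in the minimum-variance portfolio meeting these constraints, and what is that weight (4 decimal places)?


p=Σ⁻¹μ = [0.9061  1.5477  1.9476  2.4470]
q=Σ⁻¹𝟙 = [12.8640  16.6145  13.9410  21.9125]
a=μᵀp=0.759960  b=𝟙ᵀp=6.848379  c=𝟙ᵀq=65.331947  D=ac−b²=2.749349
λ₁=(c·0.126−b)/D = (65.331947·0.126−6.848379)/2.749349 = 0.503191
λ₂=(a−b·0.126)/D = (0.759960−6.848379·0.126)/2.749349 = -0.037440
w* = 0.503191·p + -0.037440·q:
  w_0 = 0.503191·0.9061 + -0.037440·12.8640 = -0.0257  (Pfizer)
  w_1 = 0.503191·1.5477 + -0.037440·16.6145 = 0.1567  (Nike)
  w_2 = 0.503191·1.9476 + -0.037440·13.9410 = 0.4581  (Boeing)
  w_3 = 0.503191·2.4470 + -0.037440·21.9125 = 0.4109  (GE)
Σw_i=1.0000  μᵀw=0.1260
σ²=wᵀΣw=λ₁·μ_p+λ₂ = 0.503191·0.126 + -0.037440 = 0.025962 ≈ 0.0260

Boeing (0.4581)
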